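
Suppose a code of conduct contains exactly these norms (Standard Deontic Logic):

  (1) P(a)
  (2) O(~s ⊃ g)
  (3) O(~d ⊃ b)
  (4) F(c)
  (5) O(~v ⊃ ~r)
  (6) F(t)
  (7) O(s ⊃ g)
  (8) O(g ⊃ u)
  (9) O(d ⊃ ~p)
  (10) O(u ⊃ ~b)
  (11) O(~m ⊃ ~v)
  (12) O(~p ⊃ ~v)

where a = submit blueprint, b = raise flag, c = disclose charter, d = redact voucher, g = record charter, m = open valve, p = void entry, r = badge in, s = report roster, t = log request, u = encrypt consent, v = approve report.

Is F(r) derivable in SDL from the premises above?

Yes

Premises 7 and 2 are O(s ⊃ g) and O(~s ⊃ g); every ideal world satisfies s or ~s, so in either case g holds — hence O(g).
Premise 8 is O(g ⊃ u); since O(g), deontic closure gives O(u).
From O(u) and premise 10, O(u ⊃ ~b), we obtain O(~b).
Premise 3 is O(~d ⊃ b); contrapositively O(~b ⊃ d). Since O(~b) holds, K gives O(d).
From O(d) and premise 9, O(d ⊃ ~p), we obtain O(~p).
From O(~p) and premise 12, O(~p ⊃ ~v), we obtain O(~v).
Premise 5 is O(~v ⊃ ~r); since O(~v), deontic closure gives O(~r).
Premises 1, 4, 6, 11 do not contribute to this derivation.
So O(~r) holds, i.e. F(r). The claim follows.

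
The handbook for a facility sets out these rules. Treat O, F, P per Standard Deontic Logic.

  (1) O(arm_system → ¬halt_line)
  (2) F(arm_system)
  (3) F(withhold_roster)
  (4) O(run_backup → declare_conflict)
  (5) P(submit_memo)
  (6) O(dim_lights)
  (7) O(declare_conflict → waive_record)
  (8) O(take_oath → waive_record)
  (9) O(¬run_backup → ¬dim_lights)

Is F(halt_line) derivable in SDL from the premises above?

No

Premise 1 is O(arm_system → ¬halt_line), but O(arm_system) is not derivable from the premises, so it does not yield O(¬halt_line).
No other premise forces O(¬halt_line). An ideal world satisfying every premise can still have halt_line true, so F(halt_line) is not derivable.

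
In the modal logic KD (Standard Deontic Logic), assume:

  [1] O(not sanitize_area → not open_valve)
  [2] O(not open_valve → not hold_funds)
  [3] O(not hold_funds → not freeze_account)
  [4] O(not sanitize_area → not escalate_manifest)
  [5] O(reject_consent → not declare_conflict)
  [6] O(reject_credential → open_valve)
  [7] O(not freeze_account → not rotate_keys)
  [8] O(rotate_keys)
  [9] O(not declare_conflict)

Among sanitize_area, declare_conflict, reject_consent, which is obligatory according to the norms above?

sanitize_area

From premise 8 we have O(rotate_keys).
Premise 7 is O(not freeze_account → not rotate_keys); contrapositively O(rotate_keys → freeze_account). Since O(rotate_keys) holds, K gives O(freeze_account).
The contrapositive of premise 3 (O(not hold_funds → not freeze_account)) is O(freeze_account → hold_funds), and O(freeze_account) is already established, so O(hold_funds).
Premise 2, O(not open_valve → not hold_funds), contraposes to O(hold_funds → open_valve); with O(hold_funds) we get O(open_valve).
Premise 1, O(not sanitize_area → not open_valve), contraposes to O(open_valve → sanitize_area); with O(open_valve) we get O(sanitize_area).
So O(sanitize_area) holds — sanitize_area is obligatory. None of the other listed options is made obligatory by any chain of premises.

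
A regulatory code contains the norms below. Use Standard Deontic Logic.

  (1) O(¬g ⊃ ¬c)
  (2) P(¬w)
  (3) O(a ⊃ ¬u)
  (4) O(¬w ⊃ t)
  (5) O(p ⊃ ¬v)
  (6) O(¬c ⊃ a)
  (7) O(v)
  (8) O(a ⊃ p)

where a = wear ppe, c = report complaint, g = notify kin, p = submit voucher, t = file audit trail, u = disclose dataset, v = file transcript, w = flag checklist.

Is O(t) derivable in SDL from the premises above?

Premise 4 is O(¬w ⊃ t), but O(¬w) is not derivable from the premises (the permission P(¬w) asserts only ¬O(w), not O(¬w)), so it does not yield O(t).
No other premise forces O(t). An ideal world satisfying every premise can still have t false, so O(t) is not derivable.

No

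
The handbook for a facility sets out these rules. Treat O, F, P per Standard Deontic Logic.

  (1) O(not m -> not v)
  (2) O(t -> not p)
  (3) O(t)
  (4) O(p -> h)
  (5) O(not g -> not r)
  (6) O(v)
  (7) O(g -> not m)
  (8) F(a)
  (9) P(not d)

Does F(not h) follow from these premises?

Premise 4 is O(p -> h), but O(p) is not derivable from the premises, so it does not yield O(h).
No other premise forces O(h). An ideal world satisfying every premise can still have not h true, so F(not h) is not derivable.

No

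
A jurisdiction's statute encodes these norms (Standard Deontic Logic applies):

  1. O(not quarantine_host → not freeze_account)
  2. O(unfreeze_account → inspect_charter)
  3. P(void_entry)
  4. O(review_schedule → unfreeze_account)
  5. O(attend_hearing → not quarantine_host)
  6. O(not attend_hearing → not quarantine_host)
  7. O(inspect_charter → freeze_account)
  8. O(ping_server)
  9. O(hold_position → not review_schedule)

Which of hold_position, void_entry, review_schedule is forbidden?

Premises 6 and 5 cover both cases: O(not attend_hearing → not quarantine_host) and O(attend_hearing → not quarantine_host). Since not attend_hearing ∨ attend_hearing is a tautology, O(not quarantine_host) follows.
Applying K to premise 1 (O(not quarantine_host → not freeze_account)) and O(not quarantine_host) yields O(not freeze_account).
The contrapositive of premise 7 (O(inspect_charter → freeze_account)) is O(not freeze_account → not inspect_charter), and O(not freeze_account) is already established, so O(not inspect_charter).
The contrapositive of premise 2 (O(unfreeze_account → inspect_charter)) is O(not inspect_charter → not unfreeze_account), and O(not inspect_charter) is already established, so O(not unfreeze_account).
Premise 4 is O(review_schedule → unfreeze_account); contrapositively O(not unfreeze_account → not review_schedule). Since O(not unfreeze_account) holds, K gives O(not review_schedule).
So O(not review_schedule) holds, i.e. review_schedule is forbidden. None of the other listed options is forbidden under the premises.

review_schedule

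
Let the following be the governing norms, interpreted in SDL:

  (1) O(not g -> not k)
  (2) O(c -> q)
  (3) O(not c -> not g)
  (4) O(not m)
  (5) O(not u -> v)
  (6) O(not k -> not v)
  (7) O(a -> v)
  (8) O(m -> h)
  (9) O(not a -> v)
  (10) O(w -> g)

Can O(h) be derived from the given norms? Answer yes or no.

No

Premise 8 is O(m -> h), but O(m) is not derivable from the premises, so it does not yield O(h).
No other premise forces O(h). An ideal world satisfying every premise can still have h false, so O(h) is not derivable.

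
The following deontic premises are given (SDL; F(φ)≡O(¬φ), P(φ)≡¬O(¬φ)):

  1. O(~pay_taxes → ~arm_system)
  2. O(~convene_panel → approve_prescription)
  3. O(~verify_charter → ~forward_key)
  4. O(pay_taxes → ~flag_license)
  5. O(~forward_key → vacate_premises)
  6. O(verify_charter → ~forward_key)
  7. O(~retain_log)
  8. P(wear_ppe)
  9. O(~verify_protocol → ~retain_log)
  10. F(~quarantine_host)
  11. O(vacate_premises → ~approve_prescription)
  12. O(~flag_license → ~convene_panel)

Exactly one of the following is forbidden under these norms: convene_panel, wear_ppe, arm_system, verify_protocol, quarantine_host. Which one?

Premises 6 and 3 are O(verify_charter → ~forward_key) and O(~verify_charter → ~forward_key); every ideal world satisfies verify_charter or ~verify_charter, so in either case ~forward_key holds — hence O(~forward_key).
With premise 5, O(~forward_key → vacate_premises), the K-axiom yields O(vacate_premises).
Premise 11 is O(vacate_premises → ~approve_prescription); since O(vacate_premises), deontic closure gives O(~approve_prescription).
Premise 2 is O(~convene_panel → approve_prescription); contrapositively O(~approve_prescription → convene_panel). Since O(~approve_prescription) holds, K gives O(convene_panel).
The contrapositive of premise 12 (O(~flag_license → ~convene_panel)) is O(convene_panel → flag_license), and O(convene_panel) is already established, so O(flag_license).
Premise 4 is O(pay_taxes → ~flag_license); contrapositively O(flag_license → ~pay_taxes). Since O(flag_license) holds, K gives O(~pay_taxes).
Applying K to premise 1 (O(~pay_taxes → ~arm_system)) and O(~pay_taxes) yields O(~arm_system).
So O(~arm_system) holds, i.e. arm_system is forbidden. None of the other listed options is forbidden under the premises.

arm_system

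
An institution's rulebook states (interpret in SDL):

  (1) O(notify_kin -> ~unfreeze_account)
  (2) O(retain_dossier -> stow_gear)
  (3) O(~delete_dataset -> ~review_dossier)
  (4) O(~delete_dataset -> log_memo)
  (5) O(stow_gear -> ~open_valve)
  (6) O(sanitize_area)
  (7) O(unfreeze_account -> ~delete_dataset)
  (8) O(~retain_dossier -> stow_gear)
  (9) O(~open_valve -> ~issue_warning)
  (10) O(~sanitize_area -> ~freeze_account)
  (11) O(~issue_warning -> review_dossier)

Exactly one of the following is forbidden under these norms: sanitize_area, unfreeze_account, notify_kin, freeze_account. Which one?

unfreeze_account

Premises 8 and 2 are O(~retain_dossier -> stow_gear) and O(retain_dossier -> stow_gear); every ideal world satisfies ~retain_dossier or retain_dossier, so in either case stow_gear holds — hence O(stow_gear).
Applying K to premise 5 (O(stow_gear -> ~open_valve)) and O(stow_gear) yields O(~open_valve).
Premise 9 is O(~open_valve -> ~issue_warning); since O(~open_valve), deontic closure gives O(~issue_warning).
From O(~issue_warning) and premise 11, O(~issue_warning -> review_dossier), we obtain O(review_dossier).
Premise 3, O(~delete_dataset -> ~review_dossier), contraposes to O(review_dossier -> delete_dataset); with O(review_dossier) we get O(delete_dataset).
Premise 7, O(unfreeze_account -> ~delete_dataset), contraposes to O(delete_dataset -> ~unfreeze_account); with O(delete_dataset) we get O(~unfreeze_account).
So O(~unfreeze_account) holds, i.e. unfreeze_account is forbidden. None of the other listed options is forbidden under the premises.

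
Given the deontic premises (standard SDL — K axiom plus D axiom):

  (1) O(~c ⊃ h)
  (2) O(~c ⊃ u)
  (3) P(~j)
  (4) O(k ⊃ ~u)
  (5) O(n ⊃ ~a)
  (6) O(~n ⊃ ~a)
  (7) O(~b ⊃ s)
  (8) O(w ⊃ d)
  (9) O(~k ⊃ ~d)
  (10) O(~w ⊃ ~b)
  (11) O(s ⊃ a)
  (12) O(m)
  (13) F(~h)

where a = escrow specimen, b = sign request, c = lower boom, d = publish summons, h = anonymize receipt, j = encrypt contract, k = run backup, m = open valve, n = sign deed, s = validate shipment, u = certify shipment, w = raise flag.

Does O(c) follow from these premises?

Yes

By case analysis on n: premise 5 gives O(n ⊃ ~a) and premise 6 gives O(~n ⊃ ~a), so O(~a) either way.
Premise 11 is O(s ⊃ a); contrapositively O(~a ⊃ ~s). Since O(~a) holds, K gives O(~s).
Premise 7 is O(~b ⊃ s); contrapositively O(~s ⊃ b). Since O(~s) holds, K gives O(b).
The contrapositive of premise 10 (O(~w ⊃ ~b)) is O(b ⊃ w), and O(b) is already established, so O(w).
With premise 8, O(w ⊃ d), the K-axiom yields O(d).
Premise 9, O(~k ⊃ ~d), contraposes to O(d ⊃ k); with O(d) we get O(k).
With premise 4, O(k ⊃ ~u), the K-axiom yields O(~u).
The contrapositive of premise 2 (O(~c ⊃ u)) is O(~u ⊃ c), and O(~u) is already established, so O(c).
Premises 1, 3, 12, 13 do not contribute to this derivation.
So O(c) follows.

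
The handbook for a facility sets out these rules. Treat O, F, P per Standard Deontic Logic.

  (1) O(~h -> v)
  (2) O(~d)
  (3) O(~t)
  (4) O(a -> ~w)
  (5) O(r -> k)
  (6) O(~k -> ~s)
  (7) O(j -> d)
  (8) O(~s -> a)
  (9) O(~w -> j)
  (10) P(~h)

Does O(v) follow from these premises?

No

Premise 1 is O(~h -> v), but O(~h) is not derivable from the premises (the permission P(~h) asserts only ~O(h), not O(~h)), so it does not yield O(v).
No other premise forces O(v). An ideal world satisfying every premise can still have v false, so O(v) is not derivable.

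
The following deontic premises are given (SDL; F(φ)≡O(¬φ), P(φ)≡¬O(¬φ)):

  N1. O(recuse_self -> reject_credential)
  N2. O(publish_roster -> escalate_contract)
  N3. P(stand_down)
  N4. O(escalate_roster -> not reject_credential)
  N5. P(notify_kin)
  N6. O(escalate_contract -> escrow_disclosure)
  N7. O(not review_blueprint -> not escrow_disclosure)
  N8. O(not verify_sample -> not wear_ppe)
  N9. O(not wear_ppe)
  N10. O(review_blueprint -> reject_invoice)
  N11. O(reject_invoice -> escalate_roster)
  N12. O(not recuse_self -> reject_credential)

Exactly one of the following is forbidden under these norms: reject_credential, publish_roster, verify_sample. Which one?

publish_roster

Premises 12 and 1 cover both cases: O(not recuse_self -> reject_credential) and O(recuse_self -> reject_credential). Since not recuse_self ∨ recuse_self is a tautology, O(reject_credential) follows.
Premise 4, O(escalate_roster -> not reject_credential), contraposes to O(reject_credential -> not escalate_roster); with O(reject_credential) we get O(not escalate_roster).
The contrapositive of premise 11 (O(reject_invoice -> escalate_roster)) is O(not escalate_roster -> not reject_invoice), and O(not escalate_roster) is already established, so O(not reject_invoice).
Premise 10, O(review_blueprint -> reject_invoice), contraposes to O(not reject_invoice -> not review_blueprint); with O(not reject_invoice) we get O(not review_blueprint).
With premise 7, O(not review_blueprint -> not escrow_disclosure), the K-axiom yields O(not escrow_disclosure).
The contrapositive of premise 6 (O(escalate_contract -> escrow_disclosure)) is O(not escrow_disclosure -> not escalate_contract), and O(not escrow_disclosure) is already established, so O(not escalate_contract).
Premise 2 is O(publish_roster -> escalate_contract); contrapositively O(not escalate_contract -> not publish_roster). Since O(not escalate_contract) holds, K gives O(not publish_roster).
So O(not publish_roster) holds, i.e. publish_roster is forbidden. None of the other listed options is forbidden under the premises.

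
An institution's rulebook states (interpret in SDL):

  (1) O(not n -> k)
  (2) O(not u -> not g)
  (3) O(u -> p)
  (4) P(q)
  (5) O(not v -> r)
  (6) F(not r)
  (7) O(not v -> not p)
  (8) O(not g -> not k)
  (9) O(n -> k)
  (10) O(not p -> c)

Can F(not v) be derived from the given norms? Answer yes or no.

Yes

Premises 1 and 9 cover both cases: O(not n -> k) and O(n -> k). Since not n ∨ n is a tautology, O(k) follows.
Premise 8, O(not g -> not k), contraposes to O(k -> g); with O(k) we get O(g).
Premise 2, O(not u -> not g), contraposes to O(g -> u); with O(g) we get O(u).
Premise 3 is O(u -> p); since O(u), deontic closure gives O(p).
Premise 7, O(not v -> not p), contraposes to O(p -> v); with O(p) we get O(v).
Premises 4, 5, 6, 10 do not contribute to this derivation.
So O(v) holds, i.e. F(not v). The claim follows.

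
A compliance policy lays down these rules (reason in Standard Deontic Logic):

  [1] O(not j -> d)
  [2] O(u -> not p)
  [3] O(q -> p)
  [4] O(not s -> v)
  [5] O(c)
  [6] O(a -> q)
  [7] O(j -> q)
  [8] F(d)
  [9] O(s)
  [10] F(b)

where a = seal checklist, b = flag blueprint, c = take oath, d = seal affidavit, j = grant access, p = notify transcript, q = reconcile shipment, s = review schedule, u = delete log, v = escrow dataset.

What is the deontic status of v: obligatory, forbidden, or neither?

Premise 4 is O(not s -> v), but O(not s) is not derivable from the premises, so it does not yield O(v).
No premise or chain of K-axiom applications forces O(v), and none forces O(not v). So v is neither obligatory nor forbidden under these norms.

Neither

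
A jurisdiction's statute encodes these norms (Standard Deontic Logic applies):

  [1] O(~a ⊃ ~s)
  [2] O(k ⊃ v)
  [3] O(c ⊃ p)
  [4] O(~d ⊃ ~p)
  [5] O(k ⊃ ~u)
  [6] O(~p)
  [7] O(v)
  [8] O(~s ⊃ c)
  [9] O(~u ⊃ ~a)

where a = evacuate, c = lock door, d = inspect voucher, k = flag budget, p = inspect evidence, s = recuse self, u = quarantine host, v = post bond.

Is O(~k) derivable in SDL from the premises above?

Premise 6 gives O(~p).
Premise 3, O(c ⊃ p), contraposes to O(~p ⊃ ~c); with O(~p) we get O(~c).
The contrapositive of premise 8 (O(~s ⊃ c)) is O(~c ⊃ s), and O(~c) is already established, so O(s).
Premise 1 is O(~a ⊃ ~s); contrapositively O(s ⊃ a). Since O(s) holds, K gives O(a).
Premise 9 is O(~u ⊃ ~a); contrapositively O(a ⊃ u). Since O(a) holds, K gives O(u).
Premise 5 is O(k ⊃ ~u); contrapositively O(u ⊃ ~k). Since O(u) holds, K gives O(~k).
Premises 2, 4, 7 do not contribute to this derivation.
So O(~k) follows.

Yes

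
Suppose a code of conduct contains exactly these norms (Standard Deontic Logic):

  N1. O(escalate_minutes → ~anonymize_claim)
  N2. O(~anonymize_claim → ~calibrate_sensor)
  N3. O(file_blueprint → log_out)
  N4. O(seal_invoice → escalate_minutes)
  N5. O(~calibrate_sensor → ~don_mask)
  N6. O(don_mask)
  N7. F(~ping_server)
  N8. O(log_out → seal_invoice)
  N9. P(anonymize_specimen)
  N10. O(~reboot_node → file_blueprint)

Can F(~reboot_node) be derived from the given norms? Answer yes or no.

From premise 6 we have O(don_mask).
Premise 5, O(~calibrate_sensor → ~don_mask), contraposes to O(don_mask → calibrate_sensor); with O(don_mask) we get O(calibrate_sensor).
Premise 2, O(~anonymize_claim → ~calibrate_sensor), contraposes to O(calibrate_sensor → anonymize_claim); with O(calibrate_sensor) we get O(anonymize_claim).
The contrapositive of premise 1 (O(escalate_minutes → ~anonymize_claim)) is O(anonymize_claim → ~escalate_minutes), and O(anonymize_claim) is already established, so O(~escalate_minutes).
The contrapositive of premise 4 (O(seal_invoice → escalate_minutes)) is O(~escalate_minutes → ~seal_invoice), and O(~escalate_minutes) is already established, so O(~seal_invoice).
Premise 8, O(log_out → seal_invoice), contraposes to O(~seal_invoice → ~log_out); with O(~seal_invoice) we get O(~log_out).
Premise 3, O(file_blueprint → log_out), contraposes to O(~log_out → ~file_blueprint); with O(~log_out) we get O(~file_blueprint).
Premise 10 is O(~reboot_node → file_blueprint); contrapositively O(~file_blueprint → reboot_node). Since O(~file_blueprint) holds, K gives O(reboot_node).
Premises 7, 9 do not contribute to this derivation.
So O(reboot_node) holds, i.e. F(~reboot_node). The claim follows.

Yes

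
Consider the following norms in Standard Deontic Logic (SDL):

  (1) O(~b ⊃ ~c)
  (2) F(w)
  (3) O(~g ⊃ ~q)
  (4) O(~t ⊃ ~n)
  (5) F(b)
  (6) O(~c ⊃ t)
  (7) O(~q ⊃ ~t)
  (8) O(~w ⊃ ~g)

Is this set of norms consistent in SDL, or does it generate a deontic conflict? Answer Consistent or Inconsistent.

Premise 5 is F(b), i.e. O(~b).
With premise 1, O(~b ⊃ ~c), the K-axiom yields O(~c).
Premise 6 is O(~c ⊃ t); since O(~c), deontic closure gives O(t).
Premise 7 is O(~q ⊃ ~t); contrapositively O(t ⊃ q). Since O(t) holds, K gives O(q).
Premise 3 is O(~g ⊃ ~q); contrapositively O(q ⊃ g). Since O(q) holds, K gives O(g).
Premise 8 is O(~w ⊃ ~g); contrapositively O(g ⊃ w). Since O(g) holds, K gives O(w).
However, F(w) at premise 2 amounts to O(~w).
We now have both O(w) and O(~w) — w is simultaneously obligatory and forbidden, violating the D-axiom.

Inconsistent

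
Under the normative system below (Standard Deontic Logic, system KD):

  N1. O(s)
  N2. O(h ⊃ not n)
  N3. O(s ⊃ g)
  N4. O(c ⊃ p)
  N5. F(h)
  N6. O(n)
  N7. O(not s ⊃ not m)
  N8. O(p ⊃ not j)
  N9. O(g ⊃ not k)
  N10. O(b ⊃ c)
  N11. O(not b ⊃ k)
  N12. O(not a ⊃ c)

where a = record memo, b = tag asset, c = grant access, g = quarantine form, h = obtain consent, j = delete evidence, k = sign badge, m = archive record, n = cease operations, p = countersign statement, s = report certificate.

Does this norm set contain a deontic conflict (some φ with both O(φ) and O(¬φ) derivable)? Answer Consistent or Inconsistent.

Premise 2 is O(h ⊃ not n), but O(h) is not derivable from the premises, so it does not yield O(not n).
So O(not n) is not derivable, and the apparent clash with O(n) does not arise.
A world satisfying every obligation exists (e.g. a=false, b=true, c=true, g=true, h=false, j=false, k=false, m=false, n=true, p=true, s=true); no atom is both obligatory and forbidden, so the set is consistent.

Consistent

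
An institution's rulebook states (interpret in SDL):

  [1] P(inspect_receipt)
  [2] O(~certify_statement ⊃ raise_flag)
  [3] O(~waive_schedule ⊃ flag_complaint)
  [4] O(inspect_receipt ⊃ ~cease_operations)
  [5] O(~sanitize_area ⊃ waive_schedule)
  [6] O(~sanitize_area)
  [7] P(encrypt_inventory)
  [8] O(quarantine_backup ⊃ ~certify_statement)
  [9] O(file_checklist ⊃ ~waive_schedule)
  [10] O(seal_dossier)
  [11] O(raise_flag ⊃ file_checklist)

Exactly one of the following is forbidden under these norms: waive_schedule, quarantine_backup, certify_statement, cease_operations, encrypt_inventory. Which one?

quarantine_backup

Premise 6 gives O(~sanitize_area).
Premise 5 is O(~sanitize_area ⊃ waive_schedule); since O(~sanitize_area), deontic closure gives O(waive_schedule).
Premise 9 is O(file_checklist ⊃ ~waive_schedule); contrapositively O(waive_schedule ⊃ ~file_checklist). Since O(waive_schedule) holds, K gives O(~file_checklist).
Premise 11, O(raise_flag ⊃ file_checklist), contraposes to O(~file_checklist ⊃ ~raise_flag); with O(~file_checklist) we get O(~raise_flag).
Premise 2, O(~certify_statement ⊃ raise_flag), contraposes to O(~raise_flag ⊃ certify_statement); with O(~raise_flag) we get O(certify_statement).
Premise 8 is O(quarantine_backup ⊃ ~certify_statement); contrapositively O(certify_statement ⊃ ~quarantine_backup). Since O(certify_statement) holds, K gives O(~quarantine_backup).
So O(~quarantine_backup) holds, i.e. quarantine_backup is forbidden. None of the other listed options is forbidden under the premises.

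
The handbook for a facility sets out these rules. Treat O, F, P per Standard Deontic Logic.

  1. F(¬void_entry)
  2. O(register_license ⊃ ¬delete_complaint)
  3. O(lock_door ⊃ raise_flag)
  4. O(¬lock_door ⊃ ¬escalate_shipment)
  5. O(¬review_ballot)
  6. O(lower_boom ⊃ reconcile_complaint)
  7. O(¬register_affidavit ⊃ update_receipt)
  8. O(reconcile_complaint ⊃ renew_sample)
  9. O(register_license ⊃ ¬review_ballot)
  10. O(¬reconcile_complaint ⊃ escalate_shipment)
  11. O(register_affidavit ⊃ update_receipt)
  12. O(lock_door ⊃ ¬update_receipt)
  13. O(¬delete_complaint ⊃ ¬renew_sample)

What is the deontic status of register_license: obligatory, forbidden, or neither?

Forbidden

Premises 7 and 11 are O(¬register_affidavit ⊃ update_receipt) and O(register_affidavit ⊃ update_receipt); every ideal world satisfies ¬register_affidavit or register_affidavit, so in either case update_receipt holds — hence O(update_receipt).
The contrapositive of premise 12 (O(lock_door ⊃ ¬update_receipt)) is O(update_receipt ⊃ ¬lock_door), and O(update_receipt) is already established, so O(¬lock_door).
With premise 4, O(¬lock_door ⊃ ¬escalate_shipment), the K-axiom yields O(¬escalate_shipment).
The contrapositive of premise 10 (O(¬reconcile_complaint ⊃ escalate_shipment)) is O(¬escalate_shipment ⊃ reconcile_complaint), and O(¬escalate_shipment) is already established, so O(reconcile_complaint).
Applying K to premise 8 (O(reconcile_complaint ⊃ renew_sample)) and O(reconcile_complaint) yields O(renew_sample).
The contrapositive of premise 13 (O(¬delete_complaint ⊃ ¬renew_sample)) is O(renew_sample ⊃ delete_complaint), and O(renew_sample) is already established, so O(delete_complaint).
The contrapositive of premise 2 (O(register_license ⊃ ¬delete_complaint)) is O(delete_complaint ⊃ ¬register_license), and O(delete_complaint) is already established, so O(¬register_license).
Premises 1, 3, 5, 6, 9 do not contribute to this derivation.
Thus O(¬register_license), which is F(register_license): register_license is forbidden.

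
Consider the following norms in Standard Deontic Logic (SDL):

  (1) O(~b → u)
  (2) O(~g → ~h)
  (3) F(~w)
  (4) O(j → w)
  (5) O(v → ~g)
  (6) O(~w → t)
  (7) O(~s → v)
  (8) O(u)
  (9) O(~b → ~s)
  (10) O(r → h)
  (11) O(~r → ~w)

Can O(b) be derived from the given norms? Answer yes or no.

Yes

Premise 3, F(~w), is equivalent to O(w).
The contrapositive of premise 11 (O(~r → ~w)) is O(w → r), and O(w) is already established, so O(r).
Applying K to premise 10 (O(r → h)) and O(r) yields O(h).
Premise 2 is O(~g → ~h); contrapositively O(h → g). Since O(h) holds, K gives O(g).
Premise 5 is O(v → ~g); contrapositively O(g → ~v). Since O(g) holds, K gives O(~v).
Premise 7, O(~s → v), contraposes to O(~v → s); with O(~v) we get O(s).
Premise 9 is O(~b → ~s); contrapositively O(s → b). Since O(s) holds, K gives O(b).
Premises 1, 4, 6, 8 do not contribute to this derivation.
So O(b) follows.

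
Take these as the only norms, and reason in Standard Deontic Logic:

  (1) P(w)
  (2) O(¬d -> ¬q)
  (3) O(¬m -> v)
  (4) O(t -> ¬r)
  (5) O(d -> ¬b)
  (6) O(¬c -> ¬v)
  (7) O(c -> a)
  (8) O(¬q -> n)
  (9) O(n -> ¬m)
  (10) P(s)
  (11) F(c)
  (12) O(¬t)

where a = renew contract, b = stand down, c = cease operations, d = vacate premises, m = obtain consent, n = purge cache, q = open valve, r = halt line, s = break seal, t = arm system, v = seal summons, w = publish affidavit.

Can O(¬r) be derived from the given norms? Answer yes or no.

No

Premise 4 is O(t -> ¬r), but O(t) is not derivable from the premises, so it does not yield O(¬r).
No other premise forces O(¬r). An ideal world satisfying every premise can still have ¬r false, so O(¬r) is not derivable.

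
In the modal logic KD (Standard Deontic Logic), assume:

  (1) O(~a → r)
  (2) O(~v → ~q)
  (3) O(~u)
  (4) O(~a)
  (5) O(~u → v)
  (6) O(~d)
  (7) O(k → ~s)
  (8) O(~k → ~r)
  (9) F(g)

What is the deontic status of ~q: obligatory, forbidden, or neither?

Premise 2 is O(~v → ~q), but O(~v) is not derivable from the premises, so it does not yield O(~q).
No premise or chain of K-axiom applications forces O(~q), and none forces O(q). So ~q is neither obligatory nor forbidden under these norms.

Neither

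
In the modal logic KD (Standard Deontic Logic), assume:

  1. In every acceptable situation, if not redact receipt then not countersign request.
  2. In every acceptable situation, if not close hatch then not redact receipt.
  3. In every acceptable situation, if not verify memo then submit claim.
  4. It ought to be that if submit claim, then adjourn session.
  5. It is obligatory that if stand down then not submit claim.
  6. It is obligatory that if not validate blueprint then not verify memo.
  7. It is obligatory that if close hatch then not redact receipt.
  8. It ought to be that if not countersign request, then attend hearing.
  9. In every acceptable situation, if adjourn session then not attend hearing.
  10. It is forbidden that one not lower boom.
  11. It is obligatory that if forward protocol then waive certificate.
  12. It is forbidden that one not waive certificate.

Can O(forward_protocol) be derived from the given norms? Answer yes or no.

Premise 11 is O(forward_protocol → waive_certificate); even if O(waive_certificate) held, inferring O(forward_protocol) would be affirming the consequent — invalid.
No other premise forces O(forward_protocol). An ideal world satisfying every premise can still have forward_protocol false, so O(forward_protocol) is not derivable.

No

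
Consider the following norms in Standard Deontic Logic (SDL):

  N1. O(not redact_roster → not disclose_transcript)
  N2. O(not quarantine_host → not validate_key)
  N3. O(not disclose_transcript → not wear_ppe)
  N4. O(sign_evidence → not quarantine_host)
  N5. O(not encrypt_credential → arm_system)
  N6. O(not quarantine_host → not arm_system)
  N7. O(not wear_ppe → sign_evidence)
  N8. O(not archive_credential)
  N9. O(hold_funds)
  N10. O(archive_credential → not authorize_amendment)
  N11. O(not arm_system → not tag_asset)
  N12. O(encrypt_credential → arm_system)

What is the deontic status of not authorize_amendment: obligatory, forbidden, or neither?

Premise 10 is O(archive_credential → not authorize_amendment), but O(archive_credential) is not derivable from the premises, so it does not yield O(not authorize_amendment).
No premise or chain of K-axiom applications forces O(not authorize_amendment), and none forces O(authorize_amendment). So not authorize_amendment is neither obligatory nor forbidden under these norms.

Neither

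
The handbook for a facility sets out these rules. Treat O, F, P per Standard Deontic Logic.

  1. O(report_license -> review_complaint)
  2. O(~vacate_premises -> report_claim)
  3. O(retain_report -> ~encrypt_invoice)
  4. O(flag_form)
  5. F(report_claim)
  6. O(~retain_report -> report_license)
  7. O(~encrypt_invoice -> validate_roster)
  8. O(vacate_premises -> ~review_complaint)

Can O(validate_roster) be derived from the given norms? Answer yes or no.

F(report_claim) at premise 5 means O(~report_claim).
Premise 2 is O(~vacate_premises -> report_claim); contrapositively O(~report_claim -> vacate_premises). Since O(~report_claim) holds, K gives O(vacate_premises).
From O(vacate_premises) and premise 8, O(vacate_premises -> ~review_complaint), we obtain O(~review_complaint).
Premise 1, O(report_license -> review_complaint), contraposes to O(~review_complaint -> ~report_license); with O(~review_complaint) we get O(~report_license).
The contrapositive of premise 6 (O(~retain_report -> report_license)) is O(~report_license -> retain_report), and O(~report_license) is already established, so O(retain_report).
With premise 3, O(retain_report -> ~encrypt_invoice), the K-axiom yields O(~encrypt_invoice).
Premise 7 is O(~encrypt_invoice -> validate_roster); since O(~encrypt_invoice), deontic closure gives O(validate_roster).
Premise 4 does not contribute to this derivation.
So O(validate_roster) follows.

Yes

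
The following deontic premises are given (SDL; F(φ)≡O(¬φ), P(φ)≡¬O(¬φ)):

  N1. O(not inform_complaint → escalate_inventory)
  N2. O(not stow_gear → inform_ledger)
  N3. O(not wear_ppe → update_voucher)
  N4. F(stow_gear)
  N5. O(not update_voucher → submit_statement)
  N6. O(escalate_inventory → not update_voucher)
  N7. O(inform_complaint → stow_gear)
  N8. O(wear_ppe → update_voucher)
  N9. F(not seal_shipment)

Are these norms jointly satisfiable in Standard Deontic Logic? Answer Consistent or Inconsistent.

Inconsistent

Premises 8 and 3 are O(wear_ppe → update_voucher) and O(not wear_ppe → update_voucher); every ideal world satisfies wear_ppe or not wear_ppe, so in either case update_voucher holds — hence O(update_voucher).
Premise 6, O(escalate_inventory → not update_voucher), contraposes to O(update_voucher → not escalate_inventory); with O(update_voucher) we get O(not escalate_inventory).
Premise 1 is O(not inform_complaint → escalate_inventory); contrapositively O(not escalate_inventory → inform_complaint). Since O(not escalate_inventory) holds, K gives O(inform_complaint).
Applying K to premise 7 (O(inform_complaint → stow_gear)) and O(inform_complaint) yields O(stow_gear).
However, F(stow_gear) at premise 4 amounts to O(not stow_gear).
We now have both O(stow_gear) and O(not stow_gear) — stow_gear is simultaneously obligatory and forbidden, violating the D-axiom.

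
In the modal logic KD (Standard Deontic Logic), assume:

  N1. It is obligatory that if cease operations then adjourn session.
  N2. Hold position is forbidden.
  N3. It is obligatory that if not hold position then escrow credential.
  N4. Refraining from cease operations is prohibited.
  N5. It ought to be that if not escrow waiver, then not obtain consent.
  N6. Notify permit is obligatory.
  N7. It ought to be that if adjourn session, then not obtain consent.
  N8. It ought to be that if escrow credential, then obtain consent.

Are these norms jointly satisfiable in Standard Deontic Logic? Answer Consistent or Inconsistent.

Inconsistent

Premise 4 is F(¬cease_operations), i.e. O(cease_operations).
Applying K to premise 1 (O(cease_operations → adjourn_session)) and O(cease_operations) yields O(adjourn_session).
With premise 7, O(adjourn_session → ¬obtain_consent), the K-axiom yields O(¬obtain_consent).
The contrapositive of premise 8 (O(escrow_credential → obtain_consent)) is O(¬obtain_consent → ¬escrow_credential), and O(¬obtain_consent) is already established, so O(¬escrow_credential).
Premise 3 is O(¬hold_position → escrow_credential); contrapositively O(¬escrow_credential → hold_position). Since O(¬escrow_credential) holds, K gives O(hold_position).
Yet premise 2 is F(hold_position), i.e. O(¬hold_position).
We now have both O(hold_position) and O(¬hold_position) — hold_position is simultaneously obligatory and forbidden, violating the D-axiom.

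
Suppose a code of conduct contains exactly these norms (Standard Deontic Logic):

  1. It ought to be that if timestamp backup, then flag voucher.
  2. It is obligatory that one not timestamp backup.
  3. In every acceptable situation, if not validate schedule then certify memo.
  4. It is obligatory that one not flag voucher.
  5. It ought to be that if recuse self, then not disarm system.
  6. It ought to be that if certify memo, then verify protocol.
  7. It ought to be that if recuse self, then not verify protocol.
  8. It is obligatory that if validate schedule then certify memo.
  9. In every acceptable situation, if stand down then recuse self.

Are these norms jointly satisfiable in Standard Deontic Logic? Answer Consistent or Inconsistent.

Consistent

Premise 1 is O(timestamp_backup → flag_voucher), but O(timestamp_backup) is not derivable from the premises, so it does not yield O(flag_voucher).
So O(flag_voucher) is not derivable, and the apparent clash with O(¬flag_voucher) does not arise.
A world satisfying every obligation exists (e.g. certify_memo=true, disarm_system=false, flag_voucher=false, recuse_self=false, stand_down=false, timestamp_backup=false, validate_schedule=false, verify_protocol=true); no atom is both obligatory and forbidden, so the set is consistent.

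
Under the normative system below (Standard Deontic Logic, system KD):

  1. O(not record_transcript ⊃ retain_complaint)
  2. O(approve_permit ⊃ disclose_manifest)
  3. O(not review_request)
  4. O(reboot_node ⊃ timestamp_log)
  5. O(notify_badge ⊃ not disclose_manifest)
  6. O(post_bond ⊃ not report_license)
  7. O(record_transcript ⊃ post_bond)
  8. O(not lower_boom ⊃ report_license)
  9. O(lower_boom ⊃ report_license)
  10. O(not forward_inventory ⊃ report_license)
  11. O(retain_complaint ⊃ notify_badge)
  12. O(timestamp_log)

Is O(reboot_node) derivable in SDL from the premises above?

Premise 4 is O(reboot_node ⊃ timestamp_log); even if O(timestamp_log) held, inferring O(reboot_node) would be affirming the consequent — invalid.
No other premise forces O(reboot_node). An ideal world satisfying every premise can still have reboot_node false, so O(reboot_node) is not derivable.

No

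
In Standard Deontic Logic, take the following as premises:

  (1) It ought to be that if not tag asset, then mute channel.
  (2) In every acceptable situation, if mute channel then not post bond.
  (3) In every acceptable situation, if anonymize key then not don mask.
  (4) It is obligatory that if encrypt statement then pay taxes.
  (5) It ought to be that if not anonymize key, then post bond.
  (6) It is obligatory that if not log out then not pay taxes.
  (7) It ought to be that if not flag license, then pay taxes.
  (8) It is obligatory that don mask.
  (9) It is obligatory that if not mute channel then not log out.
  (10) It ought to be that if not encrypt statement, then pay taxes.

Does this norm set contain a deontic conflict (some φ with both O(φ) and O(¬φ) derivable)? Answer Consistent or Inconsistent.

Inconsistent

Premises 4 and 10 cover both cases: O(encrypt_statement → pay_taxes) and O(¬encrypt_statement → pay_taxes). Since encrypt_statement ∨ ¬encrypt_statement is a tautology, O(pay_taxes) follows.
Premise 6 is O(¬log_out → ¬pay_taxes); contrapositively O(pay_taxes → log_out). Since O(pay_taxes) holds, K gives O(log_out).
Premise 9 is O(¬mute_channel → ¬log_out); contrapositively O(log_out → mute_channel). Since O(log_out) holds, K gives O(mute_channel).
From O(mute_channel) and premise 2, O(mute_channel → ¬post_bond), we obtain O(¬post_bond).
The contrapositive of premise 5 (O(¬anonymize_key → post_bond)) is O(¬post_bond → anonymize_key), and O(¬post_bond) is already established, so O(anonymize_key).
With premise 3, O(anonymize_key → ¬don_mask), the K-axiom yields O(¬don_mask).
But premise 8 directly asserts O(don_mask).
We now have both O(¬don_mask) and O(don_mask) — don_mask is simultaneously obligatory and forbidden, violating the D-axiom.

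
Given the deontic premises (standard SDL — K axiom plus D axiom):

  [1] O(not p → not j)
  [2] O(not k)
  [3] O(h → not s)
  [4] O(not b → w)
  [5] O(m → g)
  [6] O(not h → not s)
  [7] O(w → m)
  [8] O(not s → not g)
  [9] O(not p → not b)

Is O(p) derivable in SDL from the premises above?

Premises 3 and 6 are O(h → not s) and O(not h → not s); every ideal world satisfies h or not h, so in either case not s holds — hence O(not s).
Applying K to premise 8 (O(not s → not g)) and O(not s) yields O(not g).
Premise 5 is O(m → g); contrapositively O(not g → not m). Since O(not g) holds, K gives O(not m).
Premise 7, O(w → m), contraposes to O(not m → not w); with O(not m) we get O(not w).
Premise 4, O(not b → w), contraposes to O(not w → b); with O(not w) we get O(b).
Premise 9, O(not p → not b), contraposes to O(b → p); with O(b) we get O(p).
Premises 1, 2 do not contribute to this derivation.
So O(p) follows.

Yes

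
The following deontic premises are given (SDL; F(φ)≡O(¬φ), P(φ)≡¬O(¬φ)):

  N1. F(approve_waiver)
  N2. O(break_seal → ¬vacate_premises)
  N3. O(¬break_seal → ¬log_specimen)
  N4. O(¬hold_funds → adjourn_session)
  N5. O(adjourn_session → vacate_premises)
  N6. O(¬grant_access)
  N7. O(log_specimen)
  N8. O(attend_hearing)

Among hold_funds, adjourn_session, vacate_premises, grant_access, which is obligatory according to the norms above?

From premise 7 we have O(log_specimen).
Premise 3, O(¬break_seal → ¬log_specimen), contraposes to O(log_specimen → break_seal); with O(log_specimen) we get O(break_seal).
From O(break_seal) and premise 2, O(break_seal → ¬vacate_premises), we obtain O(¬vacate_premises).
The contrapositive of premise 5 (O(adjourn_session → vacate_premises)) is O(¬vacate_premises → ¬adjourn_session), and O(¬vacate_premises) is already established, so O(¬adjourn_session).
The contrapositive of premise 4 (O(¬hold_funds → adjourn_session)) is O(¬adjourn_session → hold_funds), and O(¬adjourn_session) is already established, so O(hold_funds).
So O(hold_funds) holds — hold_funds is obligatory. None of the other listed options is made obligatory by any chain of premises.

hold_funds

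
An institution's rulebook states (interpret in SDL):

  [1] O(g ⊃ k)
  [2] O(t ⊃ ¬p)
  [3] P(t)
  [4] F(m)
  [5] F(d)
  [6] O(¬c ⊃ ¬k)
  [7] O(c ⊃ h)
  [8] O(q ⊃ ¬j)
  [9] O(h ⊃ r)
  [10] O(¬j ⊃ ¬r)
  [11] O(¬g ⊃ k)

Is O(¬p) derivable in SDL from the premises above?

Premise 2 is O(t ⊃ ¬p), but O(t) is not derivable from the premises (the permission P(t) asserts only ¬O(¬t), not O(t)), so it does not yield O(¬p).
No other premise forces O(¬p). An ideal world satisfying every premise can still have ¬p false, so O(¬p) is not derivable.

No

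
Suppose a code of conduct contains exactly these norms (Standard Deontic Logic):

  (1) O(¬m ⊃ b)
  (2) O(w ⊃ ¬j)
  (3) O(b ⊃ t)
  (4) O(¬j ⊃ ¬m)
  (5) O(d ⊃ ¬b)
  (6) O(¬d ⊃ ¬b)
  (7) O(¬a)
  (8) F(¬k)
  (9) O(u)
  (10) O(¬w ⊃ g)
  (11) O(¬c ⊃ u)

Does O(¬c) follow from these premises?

Premise 11 is O(¬c ⊃ u); even if O(u) held, inferring O(¬c) would be affirming the consequent — invalid.
No other premise forces O(¬c). An ideal world satisfying every premise can still have ¬c false, so O(¬c) is not derivable.

No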